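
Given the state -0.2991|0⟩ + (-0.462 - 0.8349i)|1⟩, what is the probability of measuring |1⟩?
0.9105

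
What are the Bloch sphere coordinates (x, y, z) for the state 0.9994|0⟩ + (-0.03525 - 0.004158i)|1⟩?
(-0.07046, -0.008311, 0.9975)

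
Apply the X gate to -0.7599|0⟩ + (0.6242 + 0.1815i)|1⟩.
(0.6242 + 0.1815i)|0⟩ - 0.7599|1⟩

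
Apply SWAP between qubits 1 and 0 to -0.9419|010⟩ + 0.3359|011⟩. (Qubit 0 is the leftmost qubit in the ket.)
-0.9419|100⟩ + 0.3359|101⟩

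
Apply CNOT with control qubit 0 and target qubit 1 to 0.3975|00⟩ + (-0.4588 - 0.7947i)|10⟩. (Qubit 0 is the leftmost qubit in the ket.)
0.3975|00⟩ + (-0.4588 - 0.7947i)|11⟩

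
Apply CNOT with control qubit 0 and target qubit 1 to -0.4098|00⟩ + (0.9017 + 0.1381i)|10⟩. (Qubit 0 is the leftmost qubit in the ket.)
-0.4098|00⟩ + (0.9017 + 0.1381i)|11⟩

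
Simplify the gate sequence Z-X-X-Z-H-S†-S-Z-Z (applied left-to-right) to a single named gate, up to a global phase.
H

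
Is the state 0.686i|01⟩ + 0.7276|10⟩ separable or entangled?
Entangled

Writing the state as a|00⟩ + b|01⟩ + c|10⟩ + d|11⟩, it is a product state iff ad − bc = 0.
Here (a, b, c, d) = (0, 0.686i, 0.7276, 0): ad − bc = (0)(0) − (0.686i)(0.7276) = -0.4991i ≠ 0, so the state is entangled.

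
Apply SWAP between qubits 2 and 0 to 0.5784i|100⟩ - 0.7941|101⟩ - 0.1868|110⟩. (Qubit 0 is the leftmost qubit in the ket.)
0.5784i|001⟩ - 0.1868|011⟩ - 0.7941|101⟩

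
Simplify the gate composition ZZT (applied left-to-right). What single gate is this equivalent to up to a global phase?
T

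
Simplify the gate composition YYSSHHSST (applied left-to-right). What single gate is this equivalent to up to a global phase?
T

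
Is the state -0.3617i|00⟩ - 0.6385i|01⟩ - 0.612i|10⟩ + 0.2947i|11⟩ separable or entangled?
Entangled

Writing the state as a|00⟩ + b|01⟩ + c|10⟩ + d|11⟩, it is a product state iff ad − bc = 0.
Here (a, b, c, d) = (-0.3617i, -0.6385i, -0.612i, 0.2947i): ad − bc = (-0.3617i)(0.2947i) − (-0.6385i)(-0.612i) = 0.4974 ≠ 0, so the state is entangled.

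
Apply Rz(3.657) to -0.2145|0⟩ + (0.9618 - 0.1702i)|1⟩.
(0.05467 + 0.2074i)|0⟩ + (-0.08055 + 0.9734i)|1⟩

Rz(3.657) = [[e^(−iθ/2), 0], [0, e^(iθ/2)]] with e^(±iθ/2) = cos(θ/2) ± i·sin(θ/2); θ = 3.657, cos(θ/2) ≈ -0.254861, sin(θ/2) ≈ 0.966978.
With a = amp(|0⟩) = -0.2145 and b = amp(|1⟩) = (0.9618 - 0.1702i):
new amp(|0⟩) = (-0.254861 - 0.966978i)·a = (0.05467 + 0.2074i)
new amp(|1⟩) = (-0.254861 + 0.966978i)·b = (-0.08055 + 0.9734i)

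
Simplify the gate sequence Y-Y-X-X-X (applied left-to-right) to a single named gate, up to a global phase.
X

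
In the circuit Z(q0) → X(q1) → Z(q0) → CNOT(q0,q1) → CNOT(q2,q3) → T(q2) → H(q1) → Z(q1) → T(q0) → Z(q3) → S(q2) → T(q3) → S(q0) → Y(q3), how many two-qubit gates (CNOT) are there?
2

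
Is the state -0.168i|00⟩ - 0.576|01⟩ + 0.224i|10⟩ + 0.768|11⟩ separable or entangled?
Separable

Writing the state as a|00⟩ + b|01⟩ + c|10⟩ + d|11⟩, it is a product state iff ad − bc = 0.
Here (a, b, c, d) = (-0.168i, -0.576, 0.224i, 0.768): ad − bc = (-0.168i)(0.768) − (-0.576)(0.224i) = 0, so the state is separable.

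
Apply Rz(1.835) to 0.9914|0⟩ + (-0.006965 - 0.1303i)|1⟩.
(0.6026 - 0.7873i)|0⟩ + (0.09924 - 0.08473i)|1⟩

Rz(1.835) = [[e^(−iθ/2), 0], [0, e^(iθ/2)]] with e^(±iθ/2) = cos(θ/2) ± i·sin(θ/2); θ = 1.835, cos(θ/2) ≈ 0.607807, sin(θ/2) ≈ 0.794085.
With a = amp(|0⟩) = 0.9914 and b = amp(|1⟩) = (-0.006965 - 0.1303i):
new amp(|0⟩) = (0.607807 - 0.794085i)·a = (0.6026 - 0.7873i)
new amp(|1⟩) = (0.607807 + 0.794085i)·b = (0.09924 - 0.08473i)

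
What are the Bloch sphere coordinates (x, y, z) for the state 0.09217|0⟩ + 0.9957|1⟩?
(0.1835, 0, -0.9829)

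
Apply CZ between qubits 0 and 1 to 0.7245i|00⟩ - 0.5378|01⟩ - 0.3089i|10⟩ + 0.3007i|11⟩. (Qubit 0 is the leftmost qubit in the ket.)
0.7245i|00⟩ - 0.5378|01⟩ - 0.3089i|10⟩ - 0.3007i|11⟩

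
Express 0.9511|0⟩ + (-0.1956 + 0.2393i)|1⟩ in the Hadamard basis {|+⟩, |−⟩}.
(0.5342 + 0.1692i)|+⟩ + (0.8108 - 0.1692i)|−⟩

With |ψ⟩ = α|0⟩ + β|1⟩, the Hadamard-basis coefficients are ⟨+|ψ⟩ = (α + β)/√2 and ⟨−|ψ⟩ = (α − β)/√2.
Here α = 0.9511, β = (-0.1956 + 0.2393i): (α + β)/√2 = (0.5342 + 0.1692i), (α − β)/√2 = (0.8108 - 0.1692i).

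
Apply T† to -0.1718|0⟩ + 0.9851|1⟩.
-0.1718|0⟩ + (0.6966 - 0.6966i)|1⟩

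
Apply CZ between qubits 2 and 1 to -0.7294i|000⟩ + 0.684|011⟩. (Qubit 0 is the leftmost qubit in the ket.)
-0.7294i|000⟩ - 0.684|011⟩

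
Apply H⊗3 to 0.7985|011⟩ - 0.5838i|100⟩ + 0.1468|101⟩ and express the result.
(0.3342 - 0.2064i)|000⟩ + (-0.3342 - 0.2064i)|001⟩ + (-0.2304 - 0.2064i)|010⟩ + (0.2304 - 0.2064i)|011⟩ + (0.2304 + 0.2064i)|100⟩ + (-0.2304 + 0.2064i)|101⟩ + (-0.3342 + 0.2064i)|110⟩ + (0.3342 + 0.2064i)|111⟩

H⊗3 gives amp(|y⟩) = (1/2√2) Σ_x (−1)^(x·y) amp(|x⟩), where x·y is the number of positions in which both x and y have a 1.
|000⟩: (0.7985 - 0.5838i + 0.1468)/(2√2) = (0.3342 - 0.2064i)
|001⟩: (-0.7985 - 0.5838i - 0.1468)/(2√2) = (-0.3342 - 0.2064i)
|010⟩: (-0.7985 - 0.5838i + 0.1468)/(2√2) = (-0.2304 - 0.2064i)
|011⟩: (0.7985 - 0.5838i - 0.1468)/(2√2) = (0.2304 - 0.2064i)
|100⟩: (0.7985 + 0.5838i - 0.1468)/(2√2) = (0.2304 + 0.2064i)
|101⟩: (-0.7985 + 0.5838i + 0.1468)/(2√2) = (-0.2304 + 0.2064i)
|110⟩: (-0.7985 + 0.5838i - 0.1468)/(2√2) = (-0.3342 + 0.2064i)
|111⟩: (0.7985 + 0.5838i + 0.1468)/(2√2) = (0.3342 + 0.2064i)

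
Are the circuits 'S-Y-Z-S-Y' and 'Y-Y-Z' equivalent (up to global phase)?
Yes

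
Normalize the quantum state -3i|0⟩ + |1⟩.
-0.9487i|0⟩ + 0.3162|1⟩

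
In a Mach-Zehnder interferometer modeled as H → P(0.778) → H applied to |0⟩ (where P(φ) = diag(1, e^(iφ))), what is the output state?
(0.8562 + 0.3509i)|0⟩ + (0.1438 - 0.3509i)|1⟩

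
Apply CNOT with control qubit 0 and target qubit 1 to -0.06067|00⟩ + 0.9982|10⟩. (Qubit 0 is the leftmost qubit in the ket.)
-0.06067|00⟩ + 0.9982|11⟩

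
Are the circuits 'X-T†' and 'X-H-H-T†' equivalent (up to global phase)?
Yes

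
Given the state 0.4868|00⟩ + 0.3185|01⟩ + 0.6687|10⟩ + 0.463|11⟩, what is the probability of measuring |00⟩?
0.237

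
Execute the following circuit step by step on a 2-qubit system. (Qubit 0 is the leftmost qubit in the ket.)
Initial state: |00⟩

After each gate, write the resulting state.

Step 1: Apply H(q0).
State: 1/√2|00⟩ + 1/√2|10⟩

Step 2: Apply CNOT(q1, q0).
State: 1/√2|00⟩ + 1/√2|10⟩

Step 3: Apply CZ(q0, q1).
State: 1/√2|00⟩ + 1/√2|10⟩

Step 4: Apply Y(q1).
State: (1/√2)i|01⟩ + (1/√2)i|11⟩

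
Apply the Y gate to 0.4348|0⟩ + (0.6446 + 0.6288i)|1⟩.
(0.6288 - 0.6446i)|0⟩ + 0.4348i|1⟩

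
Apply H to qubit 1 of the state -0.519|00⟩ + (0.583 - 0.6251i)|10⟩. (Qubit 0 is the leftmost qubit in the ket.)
-0.367|00⟩ - 0.367|01⟩ + (0.4122 - 0.442i)|10⟩ + (0.4122 - 0.442i)|11⟩

H on qubit 1 mixes each pair of kets that differ only in qubit 1: amplitudes (a, b) of (|…0…⟩, |…1…⟩) become ((a + b)/√2, (a − b)/√2). Kets absent from the input have amplitude 0.
(|00⟩, |01⟩): (a, b) = (-0.519, 0) → (-0.367, -0.367)
(|10⟩, |11⟩): (a, b) = ((0.583 - 0.6251i), 0) → ((0.4122 - 0.442i), (0.4122 - 0.442i))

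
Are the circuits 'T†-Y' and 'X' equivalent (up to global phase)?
No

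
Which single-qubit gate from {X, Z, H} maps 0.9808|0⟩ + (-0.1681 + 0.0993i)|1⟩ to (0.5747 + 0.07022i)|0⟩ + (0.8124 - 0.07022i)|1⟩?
H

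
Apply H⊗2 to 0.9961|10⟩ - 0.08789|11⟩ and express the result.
0.4541|00⟩ + 0.542|01⟩ - 0.4541|10⟩ - 0.542|11⟩

H⊗2 gives amp(|y⟩) = (1/2) Σ_x (−1)^(x·y) amp(|x⟩), where x·y is the number of positions in which both x and y have a 1.
|00⟩: (0.9961 - 0.08789)/2 = 0.4541
|01⟩: (0.9961 + 0.08789)/2 = 0.542
|10⟩: (-0.9961 + 0.08789)/2 = -0.4541
|11⟩: (-0.9961 - 0.08789)/2 = -0.542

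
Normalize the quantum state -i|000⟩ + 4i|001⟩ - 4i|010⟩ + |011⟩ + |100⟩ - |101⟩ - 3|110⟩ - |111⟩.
-0.1474i|000⟩ + 0.5898i|001⟩ - 0.5898i|010⟩ + 0.1474|011⟩ + 0.1474|100⟩ - 0.1474|101⟩ - 0.4423|110⟩ - 0.1474|111⟩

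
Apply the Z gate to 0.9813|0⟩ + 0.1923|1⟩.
0.9813|0⟩ - 0.1923|1⟩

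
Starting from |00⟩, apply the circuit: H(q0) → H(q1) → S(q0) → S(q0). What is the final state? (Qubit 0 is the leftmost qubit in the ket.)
1/2|00⟩ + 1/2|01⟩ - 1/2|10⟩ - 1/2|11⟩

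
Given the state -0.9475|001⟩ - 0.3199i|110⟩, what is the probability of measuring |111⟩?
0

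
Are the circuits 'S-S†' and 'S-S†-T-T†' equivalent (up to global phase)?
Yes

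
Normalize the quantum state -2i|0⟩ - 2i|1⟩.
-(1/√2)i|0⟩ - (1/√2)i|1⟩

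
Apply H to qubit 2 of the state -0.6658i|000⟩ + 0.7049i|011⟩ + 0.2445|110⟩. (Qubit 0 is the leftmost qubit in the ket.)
-0.4708i|000⟩ - 0.4708i|001⟩ + 0.4984i|010⟩ - 0.4984i|011⟩ + 0.1729|110⟩ + 0.1729|111⟩

H on qubit 2 mixes each pair of kets that differ only in qubit 2: amplitudes (a, b) of (|…0…⟩, |…1…⟩) become ((a + b)/√2, (a − b)/√2). Kets absent from the input have amplitude 0.
(|000⟩, |001⟩): (a, b) = (-0.6658i, 0) → (-0.4708i, -0.4708i)
(|010⟩, |011⟩): (a, b) = (0, 0.7049i) → (0.4984i, -0.4984i)
(|110⟩, |111⟩): (a, b) = (0.2445, 0) → (0.1729, 0.1729)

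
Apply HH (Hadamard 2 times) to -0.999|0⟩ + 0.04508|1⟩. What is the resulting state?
-0.999|0⟩ + 0.04508|1⟩

H² = I, so an even number of Hadamards cancels: H^2 = I and the state is unchanged.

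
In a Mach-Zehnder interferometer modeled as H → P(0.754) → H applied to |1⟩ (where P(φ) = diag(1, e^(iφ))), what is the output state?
(0.1355 - 0.3423i)|0⟩ + (0.8645 + 0.3423i)|1⟩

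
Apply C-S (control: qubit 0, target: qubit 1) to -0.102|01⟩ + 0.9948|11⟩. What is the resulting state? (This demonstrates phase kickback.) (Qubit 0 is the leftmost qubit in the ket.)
-0.102|01⟩ + 0.9948i|11⟩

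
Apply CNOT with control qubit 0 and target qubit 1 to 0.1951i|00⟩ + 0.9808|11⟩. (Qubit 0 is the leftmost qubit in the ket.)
0.1951i|00⟩ + 0.9808|10⟩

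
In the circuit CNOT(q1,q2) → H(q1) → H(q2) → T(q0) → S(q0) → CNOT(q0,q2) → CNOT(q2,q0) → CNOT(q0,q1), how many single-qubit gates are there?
4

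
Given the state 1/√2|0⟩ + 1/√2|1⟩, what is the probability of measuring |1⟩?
1/2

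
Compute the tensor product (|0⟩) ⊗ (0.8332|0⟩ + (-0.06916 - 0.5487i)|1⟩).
0.8332|00⟩ + (-0.06916 - 0.5487i)|01⟩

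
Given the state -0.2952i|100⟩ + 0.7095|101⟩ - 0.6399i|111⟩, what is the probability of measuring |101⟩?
0.5034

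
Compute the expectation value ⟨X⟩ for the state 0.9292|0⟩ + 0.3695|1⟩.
0.6867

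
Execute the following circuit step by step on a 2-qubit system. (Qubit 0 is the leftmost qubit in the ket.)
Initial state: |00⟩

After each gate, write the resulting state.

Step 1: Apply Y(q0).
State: i|10⟩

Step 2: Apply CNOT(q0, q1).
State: i|11⟩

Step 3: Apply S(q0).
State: -|11⟩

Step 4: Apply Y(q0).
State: i|01⟩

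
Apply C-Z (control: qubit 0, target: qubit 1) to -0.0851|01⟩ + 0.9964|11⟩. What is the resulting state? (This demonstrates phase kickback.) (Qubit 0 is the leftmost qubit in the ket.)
-0.0851|01⟩ - 0.9964|11⟩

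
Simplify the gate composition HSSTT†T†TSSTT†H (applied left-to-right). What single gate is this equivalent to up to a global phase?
I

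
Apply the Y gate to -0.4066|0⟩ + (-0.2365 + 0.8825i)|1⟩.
(0.8825 + 0.2365i)|0⟩ - 0.4066i|1⟩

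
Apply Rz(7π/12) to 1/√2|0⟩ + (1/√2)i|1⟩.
(0.4305 - 0.561i)|0⟩ + (-0.561 + 0.4305i)|1⟩

Rz(7π/12) = [[e^(−iθ/2), 0], [0, e^(iθ/2)]] with e^(±iθ/2) = cos(θ/2) ± i·sin(θ/2); θ = 7π/12, cos(θ/2) ≈ 0.608761, sin(θ/2) ≈ 0.793353.
With a = amp(|0⟩) = 1/√2 and b = amp(|1⟩) = (1/√2)i:
new amp(|0⟩) = (0.608761 - 0.793353i)·a = (0.4305 - 0.561i)
new amp(|1⟩) = (0.608761 + 0.793353i)·b = (-0.561 + 0.4305i)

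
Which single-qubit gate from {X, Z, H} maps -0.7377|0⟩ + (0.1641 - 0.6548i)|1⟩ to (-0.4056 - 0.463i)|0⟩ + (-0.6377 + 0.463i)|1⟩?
H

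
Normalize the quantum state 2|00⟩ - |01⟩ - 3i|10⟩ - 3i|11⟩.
0.417|00⟩ - 0.2085|01⟩ - 0.6255i|10⟩ - 0.6255i|11⟩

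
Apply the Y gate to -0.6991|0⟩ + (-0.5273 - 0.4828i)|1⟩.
(-0.4828 + 0.5273i)|0⟩ - 0.6991i|1⟩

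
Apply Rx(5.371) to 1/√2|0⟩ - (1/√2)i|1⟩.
-0.9463|0⟩ + 0.3234i|1⟩

Rx(5.371) = [[cos(θ/2), −i·sin(θ/2)], [−i·sin(θ/2), cos(θ/2)]]; θ = 5.371, cos(θ/2) ≈ -0.89778, sin(θ/2) ≈ 0.440444.
With a = amp(|0⟩) = 1/√2 and b = amp(|1⟩) = -(1/√2)i:
new amp(|0⟩) = (-0.89778)·a + (-0.440444i)·b = -0.9463
new amp(|1⟩) = (-0.440444i)·a + (-0.89778)·b = 0.3234i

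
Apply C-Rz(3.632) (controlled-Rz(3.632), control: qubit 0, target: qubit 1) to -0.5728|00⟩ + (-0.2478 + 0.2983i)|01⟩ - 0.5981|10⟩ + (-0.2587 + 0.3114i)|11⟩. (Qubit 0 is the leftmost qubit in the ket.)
-0.5728|00⟩ + (-0.2478 + 0.2983i)|01⟩ + (0.1452 + 0.5802i)|10⟩ + (-0.2393 - 0.3266i)|11⟩

C-Rz(3.632) leaves the control-|0⟩ kets |00⟩, |01⟩ unchanged and applies Rz(3.632) to qubit 1 on the control-|1⟩ pair (|10⟩, |11⟩).
Rz(3.632) = [[e^(−iθ/2), 0], [0, e^(iθ/2)]] with e^(±iθ/2) = cos(θ/2) ± i·sin(θ/2); θ = 3.632, cos(θ/2) ≈ -0.242754, sin(θ/2) ≈ 0.970088.
With a = amp(|10⟩) = -0.5981 and b = amp(|11⟩) = (-0.2587 + 0.3114i):
new amp(|10⟩) = (-0.242754 - 0.970088i)·a = (0.1452 + 0.5802i)
new amp(|11⟩) = (-0.242754 + 0.970088i)·b = (-0.2393 - 0.3266i)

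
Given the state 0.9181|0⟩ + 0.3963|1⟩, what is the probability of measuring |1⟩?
0.1571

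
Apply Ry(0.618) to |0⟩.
0.9526|0⟩ + 0.3041|1⟩

Ry(0.618) = [[cos(θ/2), −sin(θ/2)], [sin(θ/2), cos(θ/2)]]; θ = 0.618, cos(θ/2) ≈ 0.952638, sin(θ/2) ≈ 0.304106.
With a = amp(|0⟩) = 1 and b = amp(|1⟩) = 0:
new amp(|0⟩) = (0.952638)·a + (-0.304106)·b = 0.9526
new amp(|1⟩) = (0.304106)·a + (0.952638)·b = 0.3041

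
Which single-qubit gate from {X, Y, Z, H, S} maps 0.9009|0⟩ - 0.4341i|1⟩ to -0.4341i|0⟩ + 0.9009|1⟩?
X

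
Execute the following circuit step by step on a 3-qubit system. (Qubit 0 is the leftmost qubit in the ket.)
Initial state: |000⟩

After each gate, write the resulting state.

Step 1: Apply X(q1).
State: |010⟩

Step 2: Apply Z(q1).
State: -|010⟩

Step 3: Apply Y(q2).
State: -i|011⟩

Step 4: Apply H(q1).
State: -(1/√2)i|001⟩ + (1/√2)i|011⟩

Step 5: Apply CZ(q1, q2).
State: -(1/√2)i|001⟩ - (1/√2)i|011⟩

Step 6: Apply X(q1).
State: -(1/√2)i|001⟩ - (1/√2)i|011⟩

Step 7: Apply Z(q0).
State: -(1/√2)i|001⟩ - (1/√2)i|011⟩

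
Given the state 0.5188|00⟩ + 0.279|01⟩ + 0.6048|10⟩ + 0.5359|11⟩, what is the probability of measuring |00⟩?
0.2692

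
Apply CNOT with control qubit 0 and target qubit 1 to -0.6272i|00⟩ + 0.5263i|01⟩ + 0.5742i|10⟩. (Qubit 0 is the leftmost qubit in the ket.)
-0.6272i|00⟩ + 0.5263i|01⟩ + 0.5742i|11⟩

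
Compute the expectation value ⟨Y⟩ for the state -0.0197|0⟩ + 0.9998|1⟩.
0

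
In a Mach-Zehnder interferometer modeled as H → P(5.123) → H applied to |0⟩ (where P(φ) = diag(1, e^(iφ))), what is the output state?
(0.6996 - 0.4584i)|0⟩ + (0.3004 + 0.4584i)|1⟩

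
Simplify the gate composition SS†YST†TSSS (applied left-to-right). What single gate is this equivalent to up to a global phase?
Y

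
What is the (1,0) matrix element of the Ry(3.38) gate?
0.9929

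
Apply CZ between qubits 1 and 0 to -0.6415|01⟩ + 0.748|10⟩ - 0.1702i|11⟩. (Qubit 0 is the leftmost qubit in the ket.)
-0.6415|01⟩ + 0.748|10⟩ + 0.1702i|11⟩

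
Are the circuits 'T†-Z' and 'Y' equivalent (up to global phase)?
No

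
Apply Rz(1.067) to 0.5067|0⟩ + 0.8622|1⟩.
(0.4363 - 0.2577i)|0⟩ + (0.7424 + 0.4385i)|1⟩

Rz(1.067) = [[e^(−iθ/2), 0], [0, e^(iθ/2)]] with e^(±iθ/2) = cos(θ/2) ± i·sin(θ/2); θ = 1.067, cos(θ/2) ≈ 0.861032, sin(θ/2) ≈ 0.50855.
With a = amp(|0⟩) = 0.5067 and b = amp(|1⟩) = 0.8622:
new amp(|0⟩) = (0.861032 - 0.50855i)·a = (0.4363 - 0.2577i)
new amp(|1⟩) = (0.861032 + 0.50855i)·b = (0.7424 + 0.4385i)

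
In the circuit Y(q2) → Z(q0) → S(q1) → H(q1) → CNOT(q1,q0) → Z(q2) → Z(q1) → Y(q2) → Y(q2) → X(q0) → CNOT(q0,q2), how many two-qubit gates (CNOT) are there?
2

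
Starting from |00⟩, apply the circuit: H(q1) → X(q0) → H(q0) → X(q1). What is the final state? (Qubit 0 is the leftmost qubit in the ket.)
1/2|00⟩ + 1/2|01⟩ - 1/2|10⟩ - 1/2|11⟩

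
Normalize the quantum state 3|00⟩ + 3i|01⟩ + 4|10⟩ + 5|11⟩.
0.3906|00⟩ + 0.3906i|01⟩ + 0.5208|10⟩ + 0.6509|11⟩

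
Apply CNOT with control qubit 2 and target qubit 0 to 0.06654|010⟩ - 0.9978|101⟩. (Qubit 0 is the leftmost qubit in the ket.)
-0.9978|001⟩ + 0.06654|010⟩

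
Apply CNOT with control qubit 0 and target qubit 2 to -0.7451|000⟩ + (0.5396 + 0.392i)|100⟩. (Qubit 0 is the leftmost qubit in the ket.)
-0.7451|000⟩ + (0.5396 + 0.392i)|101⟩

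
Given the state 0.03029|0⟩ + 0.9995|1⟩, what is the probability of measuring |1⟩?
0.999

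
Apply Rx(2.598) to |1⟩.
-0.9633i|0⟩ + 0.2685|1⟩

Rx(2.598) = [[cos(θ/2), −i·sin(θ/2)], [−i·sin(θ/2), cos(θ/2)]]; θ = 2.598, cos(θ/2) ≈ 0.268462, sin(θ/2) ≈ 0.96329.
With a = amp(|0⟩) = 0 and b = amp(|1⟩) = 1:
new amp(|0⟩) = (0.268462)·a + (-0.96329i)·b = -0.9633i
new amp(|1⟩) = (-0.96329i)·a + (0.268462)·b = 0.2685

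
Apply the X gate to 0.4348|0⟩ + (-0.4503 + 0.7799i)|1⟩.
(-0.4503 + 0.7799i)|0⟩ + 0.4348|1⟩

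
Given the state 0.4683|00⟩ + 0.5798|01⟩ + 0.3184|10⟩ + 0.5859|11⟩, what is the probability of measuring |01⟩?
0.3362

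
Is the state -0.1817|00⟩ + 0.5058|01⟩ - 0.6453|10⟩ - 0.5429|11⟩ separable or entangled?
Entangled

Writing the state as a|00⟩ + b|01⟩ + c|10⟩ + d|11⟩, it is a product state iff ad − bc = 0.
Here (a, b, c, d) = (-0.1817, 0.5058, -0.6453, -0.5429): ad − bc = (-0.1817)(-0.5429) − (0.5058)(-0.6453) = 0.425 ≠ 0, so the state is entangled.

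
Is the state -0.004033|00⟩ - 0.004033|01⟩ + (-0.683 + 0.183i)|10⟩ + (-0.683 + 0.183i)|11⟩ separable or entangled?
Separable

Writing the state as a|00⟩ + b|01⟩ + c|10⟩ + d|11⟩, it is a product state iff ad − bc = 0.
Here (a, b, c, d) = (-0.004033, -0.004033, (-0.683 + 0.183i), (-0.683 + 0.183i)): ad − bc = (-0.004033)(-0.683 + 0.183i) − (-0.004033)(-0.683 + 0.183i) = 0, so the state is separable.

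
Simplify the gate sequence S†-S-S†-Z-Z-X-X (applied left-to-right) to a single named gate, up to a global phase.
S†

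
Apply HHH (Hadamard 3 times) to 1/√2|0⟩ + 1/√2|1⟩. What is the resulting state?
|0⟩

H² = I, so H^3 = H: a single Hadamard. With (a, b) = (1/√2, 1/√2), H gives ((a + b)/√2, (a − b)/√2) = (1, 0).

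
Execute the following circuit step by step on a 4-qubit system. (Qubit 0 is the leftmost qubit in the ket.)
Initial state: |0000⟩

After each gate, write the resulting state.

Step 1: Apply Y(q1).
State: i|0100⟩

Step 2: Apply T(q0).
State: i|0100⟩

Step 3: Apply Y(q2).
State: -|0110⟩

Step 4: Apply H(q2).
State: -1/√2|0100⟩ + 1/√2|0110⟩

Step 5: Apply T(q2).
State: -1/√2|0100⟩ + (1/2 + (1/2)i)|0110⟩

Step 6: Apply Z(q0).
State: -1/√2|0100⟩ + (1/2 + (1/2)i)|0110⟩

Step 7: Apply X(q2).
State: (1/2 + (1/2)i)|0100⟩ - 1/√2|0110⟩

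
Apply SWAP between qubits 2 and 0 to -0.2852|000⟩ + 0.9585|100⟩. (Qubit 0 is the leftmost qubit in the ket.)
-0.2852|000⟩ + 0.9585|001⟩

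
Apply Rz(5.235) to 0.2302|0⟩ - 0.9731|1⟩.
(-0.1993 - 0.1152i)|0⟩ + (0.8425 - 0.487i)|1⟩

Rz(5.235) = [[e^(−iθ/2), 0], [0, e^(iθ/2)]] with e^(±iθ/2) = cos(θ/2) ± i·sin(θ/2); θ = 5.235, cos(θ/2) ≈ -0.865778, sin(θ/2) ≈ 0.500428.
With a = amp(|0⟩) = 0.2302 and b = amp(|1⟩) = -0.9731:
new amp(|0⟩) = (-0.865778 - 0.500428i)·a = (-0.1993 - 0.1152i)
new amp(|1⟩) = (-0.865778 + 0.500428i)·b = (0.8425 - 0.487i)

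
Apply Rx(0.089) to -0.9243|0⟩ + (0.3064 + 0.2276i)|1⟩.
(-0.9133 - 0.01363i)|0⟩ + (0.3061 + 0.2685i)|1⟩

Rx(0.089) = [[cos(θ/2), −i·sin(θ/2)], [−i·sin(θ/2), cos(θ/2)]]; θ = 0.089, cos(θ/2) ≈ 0.99901, sin(θ/2) ≈ 0.0444853.
With a = amp(|0⟩) = -0.9243 and b = amp(|1⟩) = (0.3064 + 0.2276i):
new amp(|0⟩) = (0.99901)·a + (-0.0444853i)·b = (-0.9133 - 0.01363i)
new amp(|1⟩) = (-0.0444853i)·a + (0.99901)·b = (0.3061 + 0.2685i)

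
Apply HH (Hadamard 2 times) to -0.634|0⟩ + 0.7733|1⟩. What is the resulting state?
-0.634|0⟩ + 0.7733|1⟩

H² = I, so an even number of Hadamards cancels: H^2 = I and the state is unchanged.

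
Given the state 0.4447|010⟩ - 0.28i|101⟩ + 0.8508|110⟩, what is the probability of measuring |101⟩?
0.0784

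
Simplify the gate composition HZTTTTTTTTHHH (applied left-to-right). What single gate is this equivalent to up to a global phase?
X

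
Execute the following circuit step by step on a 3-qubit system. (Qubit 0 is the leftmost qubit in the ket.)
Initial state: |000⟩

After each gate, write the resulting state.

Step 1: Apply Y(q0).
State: i|100⟩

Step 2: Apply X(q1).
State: i|110⟩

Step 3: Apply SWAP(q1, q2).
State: i|101⟩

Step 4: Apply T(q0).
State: (-1/√2 + (1/√2)i)|101⟩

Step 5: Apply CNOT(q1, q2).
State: (-1/√2 + (1/√2)i)|101⟩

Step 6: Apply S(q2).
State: (-1/√2 - (1/√2)i)|101⟩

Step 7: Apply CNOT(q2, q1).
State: (-1/√2 - (1/√2)i)|111⟩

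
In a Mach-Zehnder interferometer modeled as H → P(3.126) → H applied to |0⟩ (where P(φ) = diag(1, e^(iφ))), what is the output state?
(0.00006078 + 0.007796i)|0⟩ + (0.9999 - 0.007796i)|1⟩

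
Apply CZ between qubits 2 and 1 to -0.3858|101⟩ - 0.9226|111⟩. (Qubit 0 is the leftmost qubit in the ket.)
-0.3858|101⟩ + 0.9226|111⟩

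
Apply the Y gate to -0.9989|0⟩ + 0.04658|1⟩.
-0.04658i|0⟩ - 0.9989i|1⟩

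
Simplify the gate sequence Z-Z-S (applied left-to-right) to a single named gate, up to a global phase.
S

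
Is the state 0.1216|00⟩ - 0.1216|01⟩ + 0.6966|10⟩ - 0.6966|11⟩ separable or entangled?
Separable

Writing the state as a|00⟩ + b|01⟩ + c|10⟩ + d|11⟩, it is a product state iff ad − bc = 0.
Here (a, b, c, d) = (0.1216, -0.1216, 0.6966, -0.6966): ad − bc = (0.1216)(-0.6966) − (-0.1216)(0.6966) = 0, so the state is separable.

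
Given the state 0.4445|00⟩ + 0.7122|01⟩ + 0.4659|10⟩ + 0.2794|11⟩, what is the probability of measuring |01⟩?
0.5072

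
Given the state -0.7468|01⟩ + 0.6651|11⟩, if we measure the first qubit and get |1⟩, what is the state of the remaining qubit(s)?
|1⟩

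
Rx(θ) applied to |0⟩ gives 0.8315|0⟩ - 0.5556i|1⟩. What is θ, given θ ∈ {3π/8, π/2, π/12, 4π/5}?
3π/8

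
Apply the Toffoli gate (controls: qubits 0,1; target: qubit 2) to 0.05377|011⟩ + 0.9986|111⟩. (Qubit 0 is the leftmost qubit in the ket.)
0.05377|011⟩ + 0.9986|110⟩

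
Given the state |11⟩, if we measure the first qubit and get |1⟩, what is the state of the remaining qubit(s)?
|1⟩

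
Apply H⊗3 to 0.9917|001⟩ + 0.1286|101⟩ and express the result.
0.3961|000⟩ - 0.3961|001⟩ + 0.3961|010⟩ - 0.3961|011⟩ + 0.3052|100⟩ - 0.3052|101⟩ + 0.3052|110⟩ - 0.3052|111⟩

H⊗3 gives amp(|y⟩) = (1/2√2) Σ_x (−1)^(x·y) amp(|x⟩), where x·y is the number of positions in which both x and y have a 1.
|000⟩: (0.9917 + 0.1286)/(2√2) = 0.3961
|001⟩: (-0.9917 - 0.1286)/(2√2) = -0.3961
|010⟩: (0.9917 + 0.1286)/(2√2) = 0.3961
|011⟩: (-0.9917 - 0.1286)/(2√2) = -0.3961
|100⟩: (0.9917 - 0.1286)/(2√2) = 0.3052
|101⟩: (-0.9917 + 0.1286)/(2√2) = -0.3052
|110⟩: (0.9917 - 0.1286)/(2√2) = 0.3052
|111⟩: (-0.9917 + 0.1286)/(2√2) = -0.3052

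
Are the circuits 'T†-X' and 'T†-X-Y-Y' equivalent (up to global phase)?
Yes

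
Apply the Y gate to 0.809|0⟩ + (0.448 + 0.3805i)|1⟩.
(0.3805 - 0.448i)|0⟩ + 0.809i|1⟩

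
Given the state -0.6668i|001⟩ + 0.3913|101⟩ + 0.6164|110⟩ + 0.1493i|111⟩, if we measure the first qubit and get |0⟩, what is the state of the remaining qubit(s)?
-i|01⟩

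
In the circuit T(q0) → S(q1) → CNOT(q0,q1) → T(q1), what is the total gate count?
4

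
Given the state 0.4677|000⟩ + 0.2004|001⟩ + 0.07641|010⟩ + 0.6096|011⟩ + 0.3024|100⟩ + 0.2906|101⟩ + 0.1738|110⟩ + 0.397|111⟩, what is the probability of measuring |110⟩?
0.03021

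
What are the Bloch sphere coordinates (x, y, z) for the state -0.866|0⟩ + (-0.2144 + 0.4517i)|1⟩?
(0.3713, -0.7823, 0.5)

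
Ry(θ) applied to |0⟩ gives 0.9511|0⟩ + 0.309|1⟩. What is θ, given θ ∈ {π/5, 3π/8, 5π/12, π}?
π/5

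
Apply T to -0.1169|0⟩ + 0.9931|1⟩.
-0.1169|0⟩ + (0.7022 + 0.7022i)|1⟩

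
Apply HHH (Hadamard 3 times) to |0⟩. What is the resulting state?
1/√2|0⟩ + 1/√2|1⟩

H² = I, so H^3 = H: a single Hadamard. With (a, b) = (1, 0), H gives ((a + b)/√2, (a − b)/√2) = (1/√2, 1/√2).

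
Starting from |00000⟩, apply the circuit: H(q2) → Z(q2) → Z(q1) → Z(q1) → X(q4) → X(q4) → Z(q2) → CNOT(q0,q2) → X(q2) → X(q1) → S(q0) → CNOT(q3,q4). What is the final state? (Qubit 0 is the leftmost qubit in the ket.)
1/√2|01000⟩ + 1/√2|01100⟩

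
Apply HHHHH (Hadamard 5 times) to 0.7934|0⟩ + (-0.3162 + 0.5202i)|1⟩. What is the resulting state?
(0.3374 + 0.3678i)|0⟩ + (0.7846 - 0.3678i)|1⟩

H² = I, so H^5 = H: a single Hadamard. With (a, b) = (0.7934, (-0.3162 + 0.5202i)), H gives ((a + b)/√2, (a − b)/√2) = ((0.3374 + 0.3678i), (0.7846 - 0.3678i)).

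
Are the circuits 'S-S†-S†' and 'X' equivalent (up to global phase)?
No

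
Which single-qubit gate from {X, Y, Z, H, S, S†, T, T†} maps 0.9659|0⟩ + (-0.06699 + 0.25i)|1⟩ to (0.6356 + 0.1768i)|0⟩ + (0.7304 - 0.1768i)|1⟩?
H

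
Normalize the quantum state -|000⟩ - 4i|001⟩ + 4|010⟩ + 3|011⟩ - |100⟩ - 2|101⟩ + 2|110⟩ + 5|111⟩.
-0.1147|000⟩ - 0.4588i|001⟩ + 0.4588|010⟩ + 0.3441|011⟩ - 0.1147|100⟩ - 0.2294|101⟩ + 0.2294|110⟩ + 0.5735|111⟩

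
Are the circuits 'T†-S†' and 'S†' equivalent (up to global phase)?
No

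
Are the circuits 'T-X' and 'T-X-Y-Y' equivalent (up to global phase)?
Yes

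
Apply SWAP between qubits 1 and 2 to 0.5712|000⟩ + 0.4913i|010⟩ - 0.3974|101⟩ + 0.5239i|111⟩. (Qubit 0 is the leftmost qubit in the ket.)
0.5712|000⟩ + 0.4913i|001⟩ - 0.3974|110⟩ + 0.5239i|111⟩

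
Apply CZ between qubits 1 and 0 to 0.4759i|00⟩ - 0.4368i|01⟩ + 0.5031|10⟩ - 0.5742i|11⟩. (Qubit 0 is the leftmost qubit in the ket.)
0.4759i|00⟩ - 0.4368i|01⟩ + 0.5031|10⟩ + 0.5742i|11⟩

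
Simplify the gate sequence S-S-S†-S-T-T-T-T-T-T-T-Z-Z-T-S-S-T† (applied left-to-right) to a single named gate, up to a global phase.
T†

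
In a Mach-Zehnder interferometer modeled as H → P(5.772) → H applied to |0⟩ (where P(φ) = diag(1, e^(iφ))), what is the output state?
(0.9361 - 0.2446i)|0⟩ + (0.06392 + 0.2446i)|1⟩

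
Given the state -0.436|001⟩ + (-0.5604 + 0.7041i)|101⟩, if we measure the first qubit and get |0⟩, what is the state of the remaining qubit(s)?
-|01⟩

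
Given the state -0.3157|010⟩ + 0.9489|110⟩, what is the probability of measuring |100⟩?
0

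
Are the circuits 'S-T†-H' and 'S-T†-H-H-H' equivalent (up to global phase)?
Yes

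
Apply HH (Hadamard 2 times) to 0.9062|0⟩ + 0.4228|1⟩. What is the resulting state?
0.9062|0⟩ + 0.4228|1⟩

H² = I, so an even number of Hadamards cancels: H^2 = I and the state is unchanged.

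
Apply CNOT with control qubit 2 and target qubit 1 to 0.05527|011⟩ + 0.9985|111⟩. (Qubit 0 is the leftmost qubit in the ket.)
0.05527|001⟩ + 0.9985|101⟩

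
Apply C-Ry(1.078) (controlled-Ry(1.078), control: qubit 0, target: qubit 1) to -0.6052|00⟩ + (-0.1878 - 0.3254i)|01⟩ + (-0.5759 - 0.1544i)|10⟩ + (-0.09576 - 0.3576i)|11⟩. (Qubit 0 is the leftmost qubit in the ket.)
-0.6052|00⟩ + (-0.1878 - 0.3254i)|01⟩ + (-0.4451 + 0.05104i)|10⟩ + (-0.3778 - 0.3862i)|11⟩

C-Ry(1.078) leaves the control-|0⟩ kets |00⟩, |01⟩ unchanged and applies Ry(1.078) to qubit 1 on the control-|1⟩ pair (|10⟩, |11⟩).
Ry(1.078) = [[cos(θ/2), −sin(θ/2)], [sin(θ/2), cos(θ/2)]]; θ = 1.078, cos(θ/2) ≈ 0.858222, sin(θ/2) ≈ 0.513278.
With a = amp(|10⟩) = (-0.5759 - 0.1544i) and b = amp(|11⟩) = (-0.09576 - 0.3576i):
new amp(|10⟩) = (0.858222)·a + (-0.513278)·b = (-0.4451 + 0.05104i)
new amp(|11⟩) = (0.513278)·a + (0.858222)·b = (-0.3778 - 0.3862i)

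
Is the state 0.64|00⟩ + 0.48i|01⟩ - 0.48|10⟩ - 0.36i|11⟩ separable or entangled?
Separable

Writing the state as a|00⟩ + b|01⟩ + c|10⟩ + d|11⟩, it is a product state iff ad − bc = 0.
Here (a, b, c, d) = (0.64, 0.48i, -0.48, -0.36i): ad − bc = (0.64)(-0.36i) − (0.48i)(-0.48) = 0, so the state is separable.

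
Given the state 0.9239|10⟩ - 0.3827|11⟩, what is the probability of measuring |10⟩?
0.8536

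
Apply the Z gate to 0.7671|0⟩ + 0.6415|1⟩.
0.7671|0⟩ - 0.6415|1⟩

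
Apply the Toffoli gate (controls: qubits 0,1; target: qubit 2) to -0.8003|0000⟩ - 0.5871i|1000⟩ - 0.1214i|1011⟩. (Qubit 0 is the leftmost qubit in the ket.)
-0.8003|0000⟩ - 0.5871i|1000⟩ - 0.1214i|1011⟩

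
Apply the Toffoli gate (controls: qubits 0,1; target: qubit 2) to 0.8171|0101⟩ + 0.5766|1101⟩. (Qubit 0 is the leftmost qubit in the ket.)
0.8171|0101⟩ + 0.5766|1111⟩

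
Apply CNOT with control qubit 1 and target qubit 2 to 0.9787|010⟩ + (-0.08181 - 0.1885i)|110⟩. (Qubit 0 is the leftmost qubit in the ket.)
0.9787|011⟩ + (-0.08181 - 0.1885i)|111⟩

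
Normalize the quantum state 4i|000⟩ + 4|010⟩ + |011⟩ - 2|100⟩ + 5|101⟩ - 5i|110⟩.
0.4288i|000⟩ + 0.4288|010⟩ + 0.1072|011⟩ - 0.2144|100⟩ + 0.5361|101⟩ - 0.5361i|110⟩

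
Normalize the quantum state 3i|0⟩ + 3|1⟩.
(1/√2)i|0⟩ + 1/√2|1⟩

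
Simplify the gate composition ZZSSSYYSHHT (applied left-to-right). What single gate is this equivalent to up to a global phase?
T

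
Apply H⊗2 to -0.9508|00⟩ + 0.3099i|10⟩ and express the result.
(-0.4754 + 0.155i)|00⟩ + (-0.4754 + 0.155i)|01⟩ + (-0.4754 - 0.155i)|10⟩ + (-0.4754 - 0.155i)|11⟩

H⊗2 gives amp(|y⟩) = (1/2) Σ_x (−1)^(x·y) amp(|x⟩), where x·y is the number of positions in which both x and y have a 1.
|00⟩: (-0.9508 + 0.3099i)/2 = (-0.4754 + 0.155i)
|01⟩: (-0.9508 + 0.3099i)/2 = (-0.4754 + 0.155i)
|10⟩: (-0.9508 - 0.3099i)/2 = (-0.4754 - 0.155i)
|11⟩: (-0.9508 - 0.3099i)/2 = (-0.4754 - 0.155i)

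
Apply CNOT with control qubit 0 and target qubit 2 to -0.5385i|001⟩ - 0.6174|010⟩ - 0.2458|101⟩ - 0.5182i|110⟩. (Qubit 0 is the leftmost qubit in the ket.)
-0.5385i|001⟩ - 0.6174|010⟩ - 0.2458|100⟩ - 0.5182i|111⟩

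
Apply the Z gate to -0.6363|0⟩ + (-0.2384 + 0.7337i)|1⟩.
-0.6363|0⟩ + (0.2384 - 0.7337i)|1⟩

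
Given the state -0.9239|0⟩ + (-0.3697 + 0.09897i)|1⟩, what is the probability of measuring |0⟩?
0.8536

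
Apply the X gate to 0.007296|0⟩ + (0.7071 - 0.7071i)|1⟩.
(0.7071 - 0.7071i)|0⟩ + 0.007296|1⟩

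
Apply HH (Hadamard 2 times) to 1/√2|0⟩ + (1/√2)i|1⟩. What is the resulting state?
1/√2|0⟩ + (1/√2)i|1⟩

H² = I, so an even number of Hadamards cancels: H^2 = I and the state is unchanged.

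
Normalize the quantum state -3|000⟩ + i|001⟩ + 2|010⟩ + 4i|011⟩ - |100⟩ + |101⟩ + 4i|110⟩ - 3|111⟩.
-0.3974|000⟩ + 0.1325i|001⟩ + 0.2649|010⟩ + 0.5298i|011⟩ - 0.1325|100⟩ + 0.1325|101⟩ + 0.5298i|110⟩ - 0.3974|111⟩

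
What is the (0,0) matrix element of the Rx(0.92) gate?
0.8961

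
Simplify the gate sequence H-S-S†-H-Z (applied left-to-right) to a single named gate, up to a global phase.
Z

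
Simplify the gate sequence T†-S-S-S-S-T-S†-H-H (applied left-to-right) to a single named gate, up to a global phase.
S†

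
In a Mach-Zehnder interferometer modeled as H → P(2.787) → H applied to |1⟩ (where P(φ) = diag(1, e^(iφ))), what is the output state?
(0.9689 - 0.1736i)|0⟩ + (0.03111 + 0.1736i)|1⟩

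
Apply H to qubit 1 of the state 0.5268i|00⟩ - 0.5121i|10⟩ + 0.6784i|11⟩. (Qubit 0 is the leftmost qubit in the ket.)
0.3725i|00⟩ + 0.3725i|01⟩ + 0.1176i|10⟩ - 0.8418i|11⟩

H on qubit 1 mixes each pair of kets that differ only in qubit 1: amplitudes (a, b) of (|…0…⟩, |…1…⟩) become ((a + b)/√2, (a − b)/√2). Kets absent from the input have amplitude 0.
(|00⟩, |01⟩): (a, b) = (0.5268i, 0) → (0.3725i, 0.3725i)
(|10⟩, |11⟩): (a, b) = (-0.5121i, 0.6784i) → (0.1176i, -0.8418i)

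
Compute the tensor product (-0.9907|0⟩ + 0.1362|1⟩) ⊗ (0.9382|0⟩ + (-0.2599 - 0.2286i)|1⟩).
-0.9295|00⟩ + (0.2575 + 0.2265i)|01⟩ + 0.1278|10⟩ + (-0.0354 - 0.03114i)|11⟩

amp(|b₁b₂…⟩) = product of the factor amplitudes for bits b₁, b₂, …; only kets whose every factor amplitude is nonzero survive.
|00⟩: (-0.9907)(0.9382) = -0.9295
|01⟩: (-0.9907)(-0.2599 - 0.2286i) = (0.2575 + 0.2265i)
|10⟩: (0.1362)(0.9382) = 0.1278
|11⟩: (0.1362)(-0.2599 - 0.2286i) = (-0.0354 - 0.03114i)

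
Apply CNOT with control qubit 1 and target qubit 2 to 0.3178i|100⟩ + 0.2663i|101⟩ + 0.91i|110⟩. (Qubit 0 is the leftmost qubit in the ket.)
0.3178i|100⟩ + 0.2663i|101⟩ + 0.91i|111⟩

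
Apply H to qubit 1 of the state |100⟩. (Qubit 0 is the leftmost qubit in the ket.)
1/√2|100⟩ + 1/√2|110⟩

H on qubit 1 mixes each pair of kets that differ only in qubit 1: amplitudes (a, b) of (|…0…⟩, |…1…⟩) become ((a + b)/√2, (a − b)/√2). Kets absent from the input have amplitude 0.
(|100⟩, |110⟩): (a, b) = (1, 0) → (1/√2, 1/√2)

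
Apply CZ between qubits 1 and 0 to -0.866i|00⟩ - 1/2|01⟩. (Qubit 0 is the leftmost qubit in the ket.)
-0.866i|00⟩ - 1/2|01⟩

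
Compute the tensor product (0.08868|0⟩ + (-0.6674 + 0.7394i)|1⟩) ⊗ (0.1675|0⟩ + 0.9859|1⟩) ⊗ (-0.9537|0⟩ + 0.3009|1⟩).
-0.01417|000⟩ + 0.00447|001⟩ - 0.08338|010⟩ + 0.02631|011⟩ + (0.1066 - 0.1181i)|100⟩ + (-0.03364 + 0.03727i)|101⟩ + (0.6275 - 0.6952i)|110⟩ + (-0.198 + 0.2193i)|111⟩

amp(|b₁b₂…⟩) = product of the factor amplitudes for bits b₁, b₂, …; only kets whose every factor amplitude is nonzero survive.
|000⟩: (0.08868)(0.1675)(-0.9537) = -0.01417
|001⟩: (0.08868)(0.1675)(0.3009) = 0.00447
|010⟩: (0.08868)(0.9859)(-0.9537) = -0.08338
|011⟩: (0.08868)(0.9859)(0.3009) = 0.02631
|100⟩: (-0.6674 + 0.7394i)(0.1675)(-0.9537) = (0.1066 - 0.1181i)
|101⟩: (-0.6674 + 0.7394i)(0.1675)(0.3009) = (-0.03364 + 0.03727i)
|110⟩: (-0.6674 + 0.7394i)(0.9859)(-0.9537) = (0.6275 - 0.6952i)
|111⟩: (-0.6674 + 0.7394i)(0.9859)(0.3009) = (-0.198 + 0.2193i)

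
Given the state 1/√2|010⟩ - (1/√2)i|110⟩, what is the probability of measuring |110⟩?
1/2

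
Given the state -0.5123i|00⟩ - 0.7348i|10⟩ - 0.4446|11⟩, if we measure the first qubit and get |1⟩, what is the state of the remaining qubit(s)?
-0.8556i|0⟩ - 0.5177|1⟩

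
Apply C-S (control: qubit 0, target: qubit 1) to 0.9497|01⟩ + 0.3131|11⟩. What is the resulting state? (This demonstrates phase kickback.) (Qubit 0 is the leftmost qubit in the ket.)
0.9497|01⟩ + 0.3131i|11⟩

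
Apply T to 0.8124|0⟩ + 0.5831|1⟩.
0.8124|0⟩ + (0.4123 + 0.4123i)|1⟩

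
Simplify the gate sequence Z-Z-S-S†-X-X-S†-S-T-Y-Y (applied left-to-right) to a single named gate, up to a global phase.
T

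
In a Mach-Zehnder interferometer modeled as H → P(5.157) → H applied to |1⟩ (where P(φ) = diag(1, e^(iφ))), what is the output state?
(0.2849 + 0.4514i)|0⟩ + (0.7151 - 0.4514i)|1⟩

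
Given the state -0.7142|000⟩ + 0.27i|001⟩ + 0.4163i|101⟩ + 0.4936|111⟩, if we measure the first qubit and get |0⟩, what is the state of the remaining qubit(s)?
-0.9354|00⟩ + 0.3536i|01⟩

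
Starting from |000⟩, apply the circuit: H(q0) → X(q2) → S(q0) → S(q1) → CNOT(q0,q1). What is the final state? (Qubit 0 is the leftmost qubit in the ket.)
1/√2|001⟩ + (1/√2)i|111⟩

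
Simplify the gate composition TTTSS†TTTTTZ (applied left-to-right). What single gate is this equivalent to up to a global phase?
Z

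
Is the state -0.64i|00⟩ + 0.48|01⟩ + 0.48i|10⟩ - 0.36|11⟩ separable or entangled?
Separable

Writing the state as a|00⟩ + b|01⟩ + c|10⟩ + d|11⟩, it is a product state iff ad − bc = 0.
Here (a, b, c, d) = (-0.64i, 0.48, 0.48i, -0.36): ad − bc = (-0.64i)(-0.36) − (0.48)(0.48i) = 0, so the state is separable.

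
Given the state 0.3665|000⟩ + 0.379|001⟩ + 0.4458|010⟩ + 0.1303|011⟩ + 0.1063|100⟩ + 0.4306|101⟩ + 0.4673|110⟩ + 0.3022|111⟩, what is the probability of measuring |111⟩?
0.09132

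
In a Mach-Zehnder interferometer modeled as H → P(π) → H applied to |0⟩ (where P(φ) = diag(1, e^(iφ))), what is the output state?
|1⟩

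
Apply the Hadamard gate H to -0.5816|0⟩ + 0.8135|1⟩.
0.164|0⟩ - 0.9865|1⟩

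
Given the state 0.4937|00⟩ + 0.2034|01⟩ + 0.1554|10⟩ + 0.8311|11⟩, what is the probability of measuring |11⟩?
0.6907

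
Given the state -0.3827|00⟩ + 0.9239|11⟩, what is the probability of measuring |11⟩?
0.8536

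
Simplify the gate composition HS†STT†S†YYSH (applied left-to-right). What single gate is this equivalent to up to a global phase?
I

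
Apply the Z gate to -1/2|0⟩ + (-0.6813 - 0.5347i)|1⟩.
-1/2|0⟩ + (0.6813 + 0.5347i)|1⟩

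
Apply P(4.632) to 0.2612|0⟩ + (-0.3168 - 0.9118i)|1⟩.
0.2612|0⟩ + (-0.8834 + 0.389i)|1⟩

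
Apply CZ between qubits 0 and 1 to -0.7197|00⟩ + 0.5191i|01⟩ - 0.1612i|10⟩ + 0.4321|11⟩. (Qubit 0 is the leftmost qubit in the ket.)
-0.7197|00⟩ + 0.5191i|01⟩ - 0.1612i|10⟩ - 0.4321|11⟩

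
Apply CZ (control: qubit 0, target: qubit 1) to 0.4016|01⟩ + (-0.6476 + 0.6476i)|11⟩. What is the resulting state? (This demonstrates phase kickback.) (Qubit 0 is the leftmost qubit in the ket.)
0.4016|01⟩ + (0.6476 - 0.6476i)|11⟩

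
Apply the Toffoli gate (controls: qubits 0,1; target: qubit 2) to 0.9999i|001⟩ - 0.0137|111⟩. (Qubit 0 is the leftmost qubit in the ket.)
0.9999i|001⟩ - 0.0137|110⟩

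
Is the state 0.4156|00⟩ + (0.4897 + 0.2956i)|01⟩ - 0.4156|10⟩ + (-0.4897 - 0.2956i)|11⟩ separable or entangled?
Separable

Writing the state as a|00⟩ + b|01⟩ + c|10⟩ + d|11⟩, it is a product state iff ad − bc = 0.
Here (a, b, c, d) = (0.4156, (0.4897 + 0.2956i), -0.4156, (-0.4897 - 0.2956i)): ad − bc = (0.4156)(-0.4897 - 0.2956i) − (0.4897 + 0.2956i)(-0.4156) = 0, so the state is separable.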